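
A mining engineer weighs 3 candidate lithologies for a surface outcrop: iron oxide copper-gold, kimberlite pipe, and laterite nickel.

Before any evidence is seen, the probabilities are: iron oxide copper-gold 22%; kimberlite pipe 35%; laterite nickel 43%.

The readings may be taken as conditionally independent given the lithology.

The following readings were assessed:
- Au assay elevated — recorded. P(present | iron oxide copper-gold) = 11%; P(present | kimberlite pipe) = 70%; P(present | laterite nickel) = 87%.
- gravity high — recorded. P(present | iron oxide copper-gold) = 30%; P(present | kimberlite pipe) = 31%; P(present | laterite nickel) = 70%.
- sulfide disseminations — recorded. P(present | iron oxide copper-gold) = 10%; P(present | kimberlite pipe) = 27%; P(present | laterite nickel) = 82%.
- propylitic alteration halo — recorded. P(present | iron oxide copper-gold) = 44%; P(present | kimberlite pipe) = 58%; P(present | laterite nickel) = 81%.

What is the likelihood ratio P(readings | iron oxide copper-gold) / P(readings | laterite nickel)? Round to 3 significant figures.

Take the product of per-reading likelihoods under each hypothesis, then divide.
  iron oxide copper-gold: 0.11 × 0.30 × 0.10 × 0.44 = 0.001452
  laterite nickel: 0.87 × 0.70 × 0.82 × 0.81 = 0.4045
Bayes factor = 0.001452 / 0.4045 ≈ 0.00359

0.00359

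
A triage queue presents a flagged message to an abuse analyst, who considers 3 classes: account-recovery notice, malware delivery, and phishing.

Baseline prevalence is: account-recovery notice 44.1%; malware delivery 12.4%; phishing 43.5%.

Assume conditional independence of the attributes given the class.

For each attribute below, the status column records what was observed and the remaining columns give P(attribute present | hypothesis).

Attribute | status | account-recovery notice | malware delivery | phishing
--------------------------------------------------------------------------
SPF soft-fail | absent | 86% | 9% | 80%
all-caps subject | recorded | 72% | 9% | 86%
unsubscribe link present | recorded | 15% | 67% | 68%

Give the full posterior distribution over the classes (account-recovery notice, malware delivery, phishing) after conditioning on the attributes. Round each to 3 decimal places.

Multiply each prior by the joint likelihood of the attribute pattern (using 1 − P(present | H) for each absent attribute):
  account-recovery notice: 0.441 × (1 − 0.86) × 0.72 × 0.15 = 0.0066679
  malware delivery: 0.124 × (1 − 0.09) × 0.09 × 0.67 = 0.0068043
  phishing: 0.435 × (1 − 0.80) × 0.86 × 0.68 = 0.050878
Marginal likelihood of the evidence = 0.06435.
P(account-recovery notice | evidence) = 0.0066679 / 0.06435 ≈ 0.104
P(malware delivery | evidence) = 0.0068043 / 0.06435 ≈ 0.106
P(phishing | evidence) = 0.050878 / 0.06435 ≈ 0.791

0.104, 0.106, 0.791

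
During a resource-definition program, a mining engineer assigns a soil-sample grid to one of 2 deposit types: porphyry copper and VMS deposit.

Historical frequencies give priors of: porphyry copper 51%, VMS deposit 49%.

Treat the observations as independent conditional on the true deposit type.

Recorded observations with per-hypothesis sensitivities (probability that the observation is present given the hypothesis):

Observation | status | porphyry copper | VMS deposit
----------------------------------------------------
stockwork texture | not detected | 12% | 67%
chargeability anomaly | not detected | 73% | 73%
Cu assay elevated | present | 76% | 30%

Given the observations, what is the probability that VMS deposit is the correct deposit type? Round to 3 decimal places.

Multiply each prior by the joint likelihood of the evidence pattern (using 1 − P(present | H) for each absent observation):
  porphyry copper: 0.51 × (1 − 0.12) × (1 − 0.73) × 0.76 = 0.092094
  VMS deposit: 0.49 × (1 − 0.67) × (1 − 0.73) × 0.30 = 0.013098
Normalizing constant Z = 0.092094 + 0.013098 = 0.10519.
P(VMS deposit | evidence) = 0.013098 / 0.10519 ≈ 0.125.

0.125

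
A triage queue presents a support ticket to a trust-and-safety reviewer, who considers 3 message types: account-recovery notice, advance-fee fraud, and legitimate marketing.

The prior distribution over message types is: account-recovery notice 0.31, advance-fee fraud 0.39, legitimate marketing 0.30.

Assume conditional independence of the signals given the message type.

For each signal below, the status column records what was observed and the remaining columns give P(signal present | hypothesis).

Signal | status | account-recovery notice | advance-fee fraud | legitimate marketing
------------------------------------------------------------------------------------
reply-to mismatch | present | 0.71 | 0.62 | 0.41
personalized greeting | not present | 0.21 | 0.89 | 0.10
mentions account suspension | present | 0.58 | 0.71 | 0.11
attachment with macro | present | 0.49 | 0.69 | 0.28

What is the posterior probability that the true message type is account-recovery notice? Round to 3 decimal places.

0.750

By Bayes' rule with conditional independence, the unnormalized weight for each hypothesis is prior × ∏ likelihoods (using 1 − P(present | H) for each absent signal):
  account-recovery notice: 0.31 × 0.71 × (1 − 0.21) × 0.58 × 0.49 = 0.049416
  advance-fee fraud: 0.39 × 0.62 × (1 − 0.89) × 0.71 × 0.69 = 0.01303
  legitimate marketing: 0.30 × 0.41 × (1 − 0.10) × 0.11 × 0.28 = 0.0034096
Normalizing constant Z = 0.049416 + 0.01303 + 0.0034096 = 0.065856.
P(account-recovery notice | evidence) = 0.049416 / 0.065856 ≈ 0.750.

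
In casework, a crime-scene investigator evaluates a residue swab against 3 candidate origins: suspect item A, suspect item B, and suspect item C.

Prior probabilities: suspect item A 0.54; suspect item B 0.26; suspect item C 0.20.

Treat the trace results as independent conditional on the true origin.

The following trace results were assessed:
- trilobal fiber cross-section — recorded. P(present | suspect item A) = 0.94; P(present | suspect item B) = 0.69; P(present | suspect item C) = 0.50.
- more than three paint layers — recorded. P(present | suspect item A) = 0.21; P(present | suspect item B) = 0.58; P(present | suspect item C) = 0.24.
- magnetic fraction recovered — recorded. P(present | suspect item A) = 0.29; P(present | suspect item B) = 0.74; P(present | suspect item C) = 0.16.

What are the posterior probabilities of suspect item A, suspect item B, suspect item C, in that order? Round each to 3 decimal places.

0.277, 0.689, 0.034

By Bayes' rule with conditional independence, the unnormalized weight for each hypothesis is prior × ∏ likelihoods:
  suspect item A: 0.54 × 0.94 × 0.21 × 0.29 = 0.030913
  suspect item B: 0.26 × 0.69 × 0.58 × 0.74 = 0.076998
  suspect item C: 0.20 × 0.50 × 0.24 × 0.16 = 0.00384
Normalizing constant Z = 0.030913 + 0.076998 + 0.00384 = 0.11175.
P(suspect item A | evidence) = 0.030913 / 0.11175 ≈ 0.277
P(suspect item B | evidence) = 0.076998 / 0.11175 ≈ 0.689
P(suspect item C | evidence) = 0.00384 / 0.11175 ≈ 0.034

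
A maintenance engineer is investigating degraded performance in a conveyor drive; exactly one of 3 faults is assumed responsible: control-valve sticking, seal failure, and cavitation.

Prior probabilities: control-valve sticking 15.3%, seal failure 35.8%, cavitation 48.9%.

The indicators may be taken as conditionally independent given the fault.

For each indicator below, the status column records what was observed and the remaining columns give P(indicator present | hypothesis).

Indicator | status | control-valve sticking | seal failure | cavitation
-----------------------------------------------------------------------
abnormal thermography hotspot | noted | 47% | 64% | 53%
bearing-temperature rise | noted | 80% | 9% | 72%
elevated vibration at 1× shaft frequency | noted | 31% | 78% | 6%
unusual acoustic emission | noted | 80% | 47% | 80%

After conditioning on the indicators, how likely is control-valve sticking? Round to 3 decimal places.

0.463

Multiply each prior by the joint likelihood of the indicator pattern:
  control-valve sticking: 0.153 × 0.47 × 0.80 × 0.31 × 0.80 = 0.014267
  seal failure: 0.358 × 0.64 × 0.09 × 0.78 × 0.47 = 0.0075596
  cavitation: 0.489 × 0.53 × 0.72 × 0.06 × 0.80 = 0.0089569
Marginal likelihood of the evidence = 0.030783.
P(control-valve sticking | evidence) = 0.014267 / 0.030783 ≈ 0.463.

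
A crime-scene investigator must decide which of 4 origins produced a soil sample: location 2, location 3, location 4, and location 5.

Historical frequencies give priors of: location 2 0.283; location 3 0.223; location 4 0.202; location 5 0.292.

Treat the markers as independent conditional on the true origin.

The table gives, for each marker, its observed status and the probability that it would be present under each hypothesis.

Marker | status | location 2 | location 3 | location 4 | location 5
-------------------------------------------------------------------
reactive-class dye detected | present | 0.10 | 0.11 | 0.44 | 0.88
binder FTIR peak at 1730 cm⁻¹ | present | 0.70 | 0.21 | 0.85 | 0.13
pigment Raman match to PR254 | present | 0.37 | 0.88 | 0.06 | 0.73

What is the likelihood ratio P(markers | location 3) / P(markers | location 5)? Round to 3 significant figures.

Take the product of per-marker likelihoods under each hypothesis, then divide.
  location 3: 0.11 × 0.21 × 0.88 = 0.020328
  location 5: 0.88 × 0.13 × 0.73 = 0.083512
Bayes factor = 0.020328 / 0.083512 ≈ 0.243

0.243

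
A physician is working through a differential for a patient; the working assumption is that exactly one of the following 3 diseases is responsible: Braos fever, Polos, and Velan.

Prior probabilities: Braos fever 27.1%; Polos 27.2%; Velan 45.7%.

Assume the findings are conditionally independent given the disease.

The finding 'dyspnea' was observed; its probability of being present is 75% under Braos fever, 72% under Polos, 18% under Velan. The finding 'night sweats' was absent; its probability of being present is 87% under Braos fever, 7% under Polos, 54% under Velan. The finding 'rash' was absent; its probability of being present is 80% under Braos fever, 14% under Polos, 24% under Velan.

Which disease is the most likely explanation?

Multiply each prior by the joint likelihood of the evidence pattern (using 1 − P(present | H) for each absent finding):
  Braos fever: 0.271 × 0.75 × (1 − 0.87) × (1 − 0.80) = 0.0052845
  Polos: 0.272 × 0.72 × (1 − 0.07) × (1 − 0.14) = 0.15663
  Velan: 0.457 × 0.18 × (1 − 0.54) × (1 − 0.24) = 0.028758
Marginal likelihood of the evidence = 0.19068.
P(Braos fever | evidence) ≈ 0.0052845 / 0.19068 ≈ 0.028
P(Polos | evidence) ≈ 0.15663 / 0.19068 ≈ 0.821
P(Velan | evidence) ≈ 0.028758 / 0.19068 ≈ 0.151
The largest is 0.821, so Polos is most probable.

Polos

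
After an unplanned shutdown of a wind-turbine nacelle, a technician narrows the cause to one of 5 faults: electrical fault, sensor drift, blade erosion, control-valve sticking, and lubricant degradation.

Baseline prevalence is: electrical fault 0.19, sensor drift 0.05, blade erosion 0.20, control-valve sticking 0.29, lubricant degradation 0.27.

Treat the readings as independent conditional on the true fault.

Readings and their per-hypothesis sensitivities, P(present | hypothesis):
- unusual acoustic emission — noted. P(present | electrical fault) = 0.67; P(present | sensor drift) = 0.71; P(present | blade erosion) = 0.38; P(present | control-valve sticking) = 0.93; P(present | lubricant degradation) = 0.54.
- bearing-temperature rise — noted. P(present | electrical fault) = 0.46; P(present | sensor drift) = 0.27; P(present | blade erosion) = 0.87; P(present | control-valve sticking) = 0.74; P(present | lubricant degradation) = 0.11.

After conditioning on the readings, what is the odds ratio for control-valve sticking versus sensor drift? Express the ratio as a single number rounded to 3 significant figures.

Unnormalized posterior weight (prior times the reading likelihoods) for each of the two hypotheses:
  control-valve sticking: 0.29 × 0.93 × 0.74 = 0.19958
  sensor drift: 0.05 × 0.71 × 0.27 = 0.009585
Posterior odds = 0.19958 / 0.009585 ≈ 20.8.

20.8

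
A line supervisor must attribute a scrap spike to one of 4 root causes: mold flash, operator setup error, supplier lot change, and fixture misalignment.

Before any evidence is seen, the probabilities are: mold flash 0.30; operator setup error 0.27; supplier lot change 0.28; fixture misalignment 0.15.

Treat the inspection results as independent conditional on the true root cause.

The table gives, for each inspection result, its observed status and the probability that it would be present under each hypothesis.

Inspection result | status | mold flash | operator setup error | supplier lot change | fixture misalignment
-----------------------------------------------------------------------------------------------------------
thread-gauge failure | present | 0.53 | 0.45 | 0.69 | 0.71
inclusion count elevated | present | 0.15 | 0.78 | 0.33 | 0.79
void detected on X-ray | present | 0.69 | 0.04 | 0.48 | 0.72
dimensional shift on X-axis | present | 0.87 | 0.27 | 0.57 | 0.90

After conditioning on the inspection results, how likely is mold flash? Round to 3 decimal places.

For each hypothesis, the unnormalized posterior weight is prior × product of the inspection result likelihoods:
  mold flash: 0.30 × 0.53 × 0.15 × 0.69 × 0.87 = 0.014317
  operator setup error: 0.27 × 0.45 × 0.78 × 0.04 × 0.27 = 0.0010235
  supplier lot change: 0.28 × 0.69 × 0.33 × 0.48 × 0.57 = 0.017444
  fixture misalignment: 0.15 × 0.71 × 0.79 × 0.72 × 0.90 = 0.054519
Normalizing constant Z = 0.014317 + 0.0010235 + 0.017444 + 0.054519 = 0.087304.
P(mold flash | evidence) = 0.014317 / 0.087304 ≈ 0.164.

0.164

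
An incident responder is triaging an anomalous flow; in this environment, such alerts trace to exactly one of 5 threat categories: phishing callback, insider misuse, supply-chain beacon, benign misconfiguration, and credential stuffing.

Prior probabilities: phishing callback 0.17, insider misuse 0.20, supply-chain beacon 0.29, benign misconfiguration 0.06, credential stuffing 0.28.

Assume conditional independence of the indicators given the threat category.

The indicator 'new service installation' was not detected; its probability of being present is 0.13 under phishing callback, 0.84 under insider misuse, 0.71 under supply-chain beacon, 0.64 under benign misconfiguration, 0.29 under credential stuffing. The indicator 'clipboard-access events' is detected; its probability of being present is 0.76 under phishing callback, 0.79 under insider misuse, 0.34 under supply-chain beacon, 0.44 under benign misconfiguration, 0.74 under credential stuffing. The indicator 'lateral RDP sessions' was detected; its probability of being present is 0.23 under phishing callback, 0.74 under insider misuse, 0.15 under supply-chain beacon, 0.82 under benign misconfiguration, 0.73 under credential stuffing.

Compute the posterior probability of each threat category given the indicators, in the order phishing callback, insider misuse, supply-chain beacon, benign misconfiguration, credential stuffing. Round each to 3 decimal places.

Multiply each prior by the joint likelihood of the indicator pattern (using 1 − P(present | H) for each absent indicator):
  phishing callback: 0.17 × (1 − 0.13) × 0.76 × 0.23 = 0.025853
  insider misuse: 0.20 × (1 − 0.84) × 0.79 × 0.74 = 0.018707
  supply-chain beacon: 0.29 × (1 − 0.71) × 0.34 × 0.15 = 0.0042891
  benign misconfiguration: 0.06 × (1 − 0.64) × 0.44 × 0.82 = 0.0077933
  credential stuffing: 0.28 × (1 − 0.29) × 0.74 × 0.73 = 0.10739
The unnormalized weights sum to 0.16403.
P(phishing callback | evidence) = 0.025853 / 0.16403 ≈ 0.158
P(insider misuse | evidence) = 0.018707 / 0.16403 ≈ 0.114
P(supply-chain beacon | evidence) = 0.0042891 / 0.16403 ≈ 0.026
P(benign misconfiguration | evidence) = 0.0077933 / 0.16403 ≈ 0.048
P(credential stuffing | evidence) = 0.10739 / 0.16403 ≈ 0.655

0.158, 0.114, 0.026, 0.048, 0.655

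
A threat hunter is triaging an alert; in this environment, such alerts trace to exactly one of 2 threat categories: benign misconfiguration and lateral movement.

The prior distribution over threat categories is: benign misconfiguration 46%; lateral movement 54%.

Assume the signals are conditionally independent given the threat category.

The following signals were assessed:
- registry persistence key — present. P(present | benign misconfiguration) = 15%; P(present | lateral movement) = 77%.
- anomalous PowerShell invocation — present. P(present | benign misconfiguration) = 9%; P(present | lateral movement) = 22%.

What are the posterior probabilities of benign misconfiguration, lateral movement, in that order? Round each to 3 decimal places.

By Bayes' rule with conditional independence, the unnormalized weight for each hypothesis is prior × ∏ likelihoods:
  benign misconfiguration: 0.460 × 0.15 × 0.09 = 0.00621
  lateral movement: 0.540 × 0.77 × 0.22 = 0.091476
Marginal likelihood of the evidence = 0.097686.
P(benign misconfiguration | evidence) = 0.00621 / 0.097686 ≈ 0.064
P(lateral movement | evidence) = 0.091476 / 0.097686 ≈ 0.936

0.064, 0.936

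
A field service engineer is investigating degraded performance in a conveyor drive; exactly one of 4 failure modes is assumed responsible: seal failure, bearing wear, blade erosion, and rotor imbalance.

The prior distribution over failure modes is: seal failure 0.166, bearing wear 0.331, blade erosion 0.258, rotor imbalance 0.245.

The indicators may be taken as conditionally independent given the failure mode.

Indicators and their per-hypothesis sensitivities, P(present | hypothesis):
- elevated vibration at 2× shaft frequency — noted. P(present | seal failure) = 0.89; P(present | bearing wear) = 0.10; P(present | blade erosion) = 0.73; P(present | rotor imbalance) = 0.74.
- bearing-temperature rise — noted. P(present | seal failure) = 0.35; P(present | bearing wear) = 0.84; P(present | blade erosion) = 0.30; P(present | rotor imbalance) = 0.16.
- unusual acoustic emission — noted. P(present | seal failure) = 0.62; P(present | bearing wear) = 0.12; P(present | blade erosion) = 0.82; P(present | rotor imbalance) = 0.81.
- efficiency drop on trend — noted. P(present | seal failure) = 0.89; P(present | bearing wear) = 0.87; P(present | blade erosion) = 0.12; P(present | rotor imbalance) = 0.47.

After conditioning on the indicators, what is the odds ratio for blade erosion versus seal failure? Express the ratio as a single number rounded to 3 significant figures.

0.195

Unnormalized posterior weight (prior times the indicator likelihoods) for each of the two hypotheses:
  blade erosion: 0.258 × 0.73 × 0.30 × 0.82 × 0.12 = 0.0055598
  seal failure: 0.166 × 0.89 × 0.35 × 0.62 × 0.89 = 0.028533
Odds(blade erosion : seal failure) = 0.0055598 / 0.028533 ≈ 0.195.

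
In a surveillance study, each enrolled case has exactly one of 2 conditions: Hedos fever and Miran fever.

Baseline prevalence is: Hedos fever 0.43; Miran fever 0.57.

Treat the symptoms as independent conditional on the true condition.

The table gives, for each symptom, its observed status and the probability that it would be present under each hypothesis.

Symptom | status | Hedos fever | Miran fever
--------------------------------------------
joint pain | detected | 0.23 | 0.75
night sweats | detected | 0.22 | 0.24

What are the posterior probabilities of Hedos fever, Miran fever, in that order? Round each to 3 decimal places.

For each hypothesis, the unnormalized posterior weight is prior × product of the symptom likelihoods:
  Hedos fever: 0.43 × 0.23 × 0.22 = 0.021758
  Miran fever: 0.57 × 0.75 × 0.24 = 0.1026
Marginal likelihood of the evidence = 0.12436.
P(Hedos fever | evidence) = 0.021758 / 0.12436 ≈ 0.175
P(Miran fever | evidence) = 0.1026 / 0.12436 ≈ 0.825

0.175, 0.825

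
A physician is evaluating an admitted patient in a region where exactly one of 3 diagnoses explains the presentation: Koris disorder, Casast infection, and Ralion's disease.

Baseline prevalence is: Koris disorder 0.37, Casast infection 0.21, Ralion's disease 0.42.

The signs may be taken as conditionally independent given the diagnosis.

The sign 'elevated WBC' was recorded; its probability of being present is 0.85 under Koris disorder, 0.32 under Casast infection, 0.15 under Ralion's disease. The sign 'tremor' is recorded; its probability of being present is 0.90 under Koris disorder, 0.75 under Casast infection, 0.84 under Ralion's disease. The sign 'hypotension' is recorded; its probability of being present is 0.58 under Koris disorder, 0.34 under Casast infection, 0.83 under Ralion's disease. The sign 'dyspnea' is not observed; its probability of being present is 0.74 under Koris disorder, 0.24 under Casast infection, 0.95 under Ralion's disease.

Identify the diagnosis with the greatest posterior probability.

Koris disorder

Multiply each prior by the joint likelihood of the sign pattern (using 1 − P(present | H) for each absent sign):
  Koris disorder: 0.37 × 0.85 × 0.90 × 0.58 × (1 − 0.74) = 0.042684
  Casast infection: 0.21 × 0.32 × 0.75 × 0.34 × (1 − 0.24) = 0.013023
  Ralion's disease: 0.42 × 0.15 × 0.84 × 0.83 × (1 − 0.95) = 0.0021962
Normalizing constant Z = 0.042684 + 0.013023 + 0.0021962 = 0.057903.
P(Koris disorder | evidence) ≈ 0.042684 / 0.057903 ≈ 0.737
P(Casast infection | evidence) ≈ 0.013023 / 0.057903 ≈ 0.225
P(Ralion's disease | evidence) ≈ 0.0021962 / 0.057903 ≈ 0.038
The largest is 0.737, so Koris disorder is most probable.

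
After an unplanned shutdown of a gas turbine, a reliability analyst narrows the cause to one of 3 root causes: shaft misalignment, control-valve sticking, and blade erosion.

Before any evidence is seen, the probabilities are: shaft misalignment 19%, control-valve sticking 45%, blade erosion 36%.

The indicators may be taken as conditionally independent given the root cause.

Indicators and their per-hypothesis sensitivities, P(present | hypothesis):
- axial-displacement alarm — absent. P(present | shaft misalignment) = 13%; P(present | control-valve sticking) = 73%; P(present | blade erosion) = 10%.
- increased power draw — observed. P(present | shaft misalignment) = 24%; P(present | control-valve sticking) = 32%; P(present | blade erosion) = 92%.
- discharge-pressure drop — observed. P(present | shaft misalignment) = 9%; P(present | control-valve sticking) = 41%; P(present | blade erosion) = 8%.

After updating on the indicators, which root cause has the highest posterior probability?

blade erosion

By Bayes' rule with conditional independence, the unnormalized weight for each hypothesis is prior × ∏ likelihoods (using 1 − P(present | H) for each absent indicator):
  shaft misalignment: 0.19 × (1 − 0.13) × 0.24 × 0.09 = 0.0035705
  control-valve sticking: 0.45 × (1 − 0.73) × 0.32 × 0.41 = 0.015941
  blade erosion: 0.36 × (1 − 0.10) × 0.92 × 0.08 = 0.023846
Normalizing constant Z = 0.0035705 + 0.015941 + 0.023846 = 0.043358.
P(shaft misalignment | evidence) ≈ 0.0035705 / 0.043358 ≈ 0.082
P(control-valve sticking | evidence) ≈ 0.015941 / 0.043358 ≈ 0.368
P(blade erosion | evidence) ≈ 0.023846 / 0.043358 ≈ 0.550
The largest is 0.550, so blade erosion is most probable.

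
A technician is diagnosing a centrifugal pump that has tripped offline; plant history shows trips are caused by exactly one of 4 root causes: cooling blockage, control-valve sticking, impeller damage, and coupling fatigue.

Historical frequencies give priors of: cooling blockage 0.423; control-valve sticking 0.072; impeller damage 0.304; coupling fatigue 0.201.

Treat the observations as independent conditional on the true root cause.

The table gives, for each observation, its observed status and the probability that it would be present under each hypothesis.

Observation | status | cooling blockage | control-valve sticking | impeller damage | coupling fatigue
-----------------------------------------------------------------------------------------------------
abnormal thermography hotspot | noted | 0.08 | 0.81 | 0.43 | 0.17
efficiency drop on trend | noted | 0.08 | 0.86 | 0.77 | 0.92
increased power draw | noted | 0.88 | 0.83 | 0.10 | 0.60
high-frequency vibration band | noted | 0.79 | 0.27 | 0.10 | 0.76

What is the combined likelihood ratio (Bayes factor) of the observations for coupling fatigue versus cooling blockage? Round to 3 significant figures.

16.0

Joint likelihood of the evidence pattern under each hypothesis:
  coupling fatigue: 0.17 × 0.92 × 0.60 × 0.76 = 0.071318
  cooling blockage: 0.08 × 0.08 × 0.88 × 0.79 = 0.0044493
Bayes factor = 0.071318 / 0.0044493 ≈ 16.0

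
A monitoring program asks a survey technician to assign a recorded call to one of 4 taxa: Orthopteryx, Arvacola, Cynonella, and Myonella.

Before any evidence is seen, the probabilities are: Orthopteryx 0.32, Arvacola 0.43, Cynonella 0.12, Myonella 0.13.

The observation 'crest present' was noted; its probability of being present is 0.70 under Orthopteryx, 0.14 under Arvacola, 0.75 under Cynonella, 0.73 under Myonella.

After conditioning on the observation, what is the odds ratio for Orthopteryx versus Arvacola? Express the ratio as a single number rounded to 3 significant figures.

3.72

The normalizing constant cancels in an odds ratio, so compute prior × likelihood for the two hypotheses only:
  Orthopteryx: 0.32 × 0.70 = 0.224
  Arvacola: 0.43 × 0.14 = 0.0602
Posterior odds = 0.224 / 0.0602 ≈ 3.72.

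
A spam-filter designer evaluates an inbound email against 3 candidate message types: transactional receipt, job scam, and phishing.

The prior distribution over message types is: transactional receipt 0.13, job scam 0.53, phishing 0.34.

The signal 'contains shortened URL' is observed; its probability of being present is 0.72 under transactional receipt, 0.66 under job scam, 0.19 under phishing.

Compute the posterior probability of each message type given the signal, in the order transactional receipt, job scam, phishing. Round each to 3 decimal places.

0.184, 0.689, 0.127

By Bayes' rule, the unnormalized weight for each hypothesis is prior × likelihood:
  transactional receipt: 0.13 × 0.72 = 0.0936
  job scam: 0.53 × 0.66 = 0.3498
  phishing: 0.34 × 0.19 = 0.0646
Normalizing constant Z = 0.0936 + 0.3498 + 0.0646 = 0.508.
P(transactional receipt | evidence) = 0.0936 / 0.508 ≈ 0.184
P(job scam | evidence) = 0.3498 / 0.508 ≈ 0.689
P(phishing | evidence) = 0.0646 / 0.508 ≈ 0.127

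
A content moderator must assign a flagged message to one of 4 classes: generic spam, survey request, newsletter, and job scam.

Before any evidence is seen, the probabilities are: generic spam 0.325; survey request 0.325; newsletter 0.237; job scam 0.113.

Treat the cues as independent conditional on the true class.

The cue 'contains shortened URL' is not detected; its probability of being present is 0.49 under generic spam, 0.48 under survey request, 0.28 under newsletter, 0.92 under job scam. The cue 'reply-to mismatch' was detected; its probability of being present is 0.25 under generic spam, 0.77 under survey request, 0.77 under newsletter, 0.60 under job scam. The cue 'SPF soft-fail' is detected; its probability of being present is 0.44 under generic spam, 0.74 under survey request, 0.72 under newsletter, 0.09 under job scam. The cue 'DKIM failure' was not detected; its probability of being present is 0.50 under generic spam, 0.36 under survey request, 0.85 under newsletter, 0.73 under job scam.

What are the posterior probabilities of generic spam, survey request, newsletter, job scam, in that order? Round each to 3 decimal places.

Multiply each prior by the joint likelihood of the cue pattern (using 1 − P(present | H) for each absent cue):
  generic spam: 0.325 × (1 − 0.49) × 0.25 × 0.44 × (1 − 0.50) = 0.0091163
  survey request: 0.325 × (1 − 0.48) × 0.77 × 0.74 × (1 − 0.36) = 0.06163
  newsletter: 0.237 × (1 − 0.28) × 0.77 × 0.72 × (1 − 0.85) = 0.01419
  job scam: 0.113 × (1 − 0.92) × 0.60 × 0.09 × (1 − 0.73) = 0.0001318
The unnormalized weights sum to 0.085068.
P(generic spam | evidence) = 0.0091163 / 0.085068 ≈ 0.107
P(survey request | evidence) = 0.06163 / 0.085068 ≈ 0.724
P(newsletter | evidence) = 0.01419 / 0.085068 ≈ 0.167
P(job scam | evidence) = 0.0001318 / 0.085068 ≈ 0.002

0.107, 0.724, 0.167, 0.002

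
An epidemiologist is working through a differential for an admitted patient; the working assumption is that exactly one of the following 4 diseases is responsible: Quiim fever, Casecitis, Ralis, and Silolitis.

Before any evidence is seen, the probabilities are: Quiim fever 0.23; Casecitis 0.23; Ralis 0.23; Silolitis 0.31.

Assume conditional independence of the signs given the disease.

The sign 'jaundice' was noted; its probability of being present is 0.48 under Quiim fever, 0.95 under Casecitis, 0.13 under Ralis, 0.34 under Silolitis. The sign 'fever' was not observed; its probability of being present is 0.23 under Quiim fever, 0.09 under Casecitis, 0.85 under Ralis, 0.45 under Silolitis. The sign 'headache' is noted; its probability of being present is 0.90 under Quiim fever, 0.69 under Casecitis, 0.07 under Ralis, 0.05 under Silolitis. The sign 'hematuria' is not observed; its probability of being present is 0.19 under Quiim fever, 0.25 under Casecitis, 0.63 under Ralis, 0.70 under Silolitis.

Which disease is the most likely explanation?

Multiply each prior by the joint likelihood of the sign pattern (using 1 − P(present | H) for each absent sign):
  Quiim fever: 0.23 × 0.48 × (1 − 0.23) × 0.90 × (1 − 0.19) = 0.061971
  Casecitis: 0.23 × 0.95 × (1 − 0.09) × 0.69 × (1 − 0.25) = 0.1029
  Ralis: 0.23 × 0.13 × (1 − 0.85) × 0.07 × (1 − 0.63) = 0.00011616
  Silolitis: 0.31 × 0.34 × (1 − 0.45) × 0.05 × (1 − 0.70) = 0.00086955
Marginal likelihood of the evidence = 0.16585.
P(Quiim fever | evidence) ≈ 0.061971 / 0.16585 ≈ 0.374
P(Casecitis | evidence) ≈ 0.1029 / 0.16585 ≈ 0.620
P(Ralis | evidence) ≈ 0.00011616 / 0.16585 ≈ 0.001
P(Silolitis | evidence) ≈ 0.00086955 / 0.16585 ≈ 0.005
The largest is 0.620, so Casecitis is most probable.

Casecitis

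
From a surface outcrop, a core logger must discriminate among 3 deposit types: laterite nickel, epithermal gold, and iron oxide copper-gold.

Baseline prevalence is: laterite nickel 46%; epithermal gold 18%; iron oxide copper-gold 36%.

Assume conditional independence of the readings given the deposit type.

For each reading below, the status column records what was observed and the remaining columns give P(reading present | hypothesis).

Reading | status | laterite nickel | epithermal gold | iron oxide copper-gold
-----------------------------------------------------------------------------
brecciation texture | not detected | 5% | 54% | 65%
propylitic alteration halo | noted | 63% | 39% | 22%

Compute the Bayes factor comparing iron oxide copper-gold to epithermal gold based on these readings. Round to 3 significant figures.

0.429

The Bayes factor is the ratio of the joint likelihoods of the reading pattern under the two hypotheses (using 1 − P(present | H) for each absent reading).
  iron oxide copper-gold: (1 − 0.65) × 0.22 = 0.077
  epithermal gold: (1 − 0.54) × 0.39 = 0.1794
Bayes factor = 0.077 / 0.1794 ≈ 0.429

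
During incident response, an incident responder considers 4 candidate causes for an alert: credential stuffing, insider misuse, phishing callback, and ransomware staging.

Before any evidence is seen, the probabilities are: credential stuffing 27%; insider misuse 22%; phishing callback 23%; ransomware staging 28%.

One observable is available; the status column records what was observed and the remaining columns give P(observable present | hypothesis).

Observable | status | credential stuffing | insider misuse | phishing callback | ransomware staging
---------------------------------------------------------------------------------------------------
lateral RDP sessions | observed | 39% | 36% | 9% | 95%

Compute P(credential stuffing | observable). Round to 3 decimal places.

By Bayes' rule, the unnormalized weight for each hypothesis is prior × likelihood:
  credential stuffing: 0.27 × 0.39 = 0.1053
  insider misuse: 0.22 × 0.36 = 0.0792
  phishing callback: 0.23 × 0.09 = 0.0207
  ransomware staging: 0.28 × 0.95 = 0.266
Normalizing constant Z = 0.1053 + 0.0792 + 0.0207 + 0.266 = 0.4712.
P(credential stuffing | evidence) = 0.1053 / 0.4712 ≈ 0.223.

0.223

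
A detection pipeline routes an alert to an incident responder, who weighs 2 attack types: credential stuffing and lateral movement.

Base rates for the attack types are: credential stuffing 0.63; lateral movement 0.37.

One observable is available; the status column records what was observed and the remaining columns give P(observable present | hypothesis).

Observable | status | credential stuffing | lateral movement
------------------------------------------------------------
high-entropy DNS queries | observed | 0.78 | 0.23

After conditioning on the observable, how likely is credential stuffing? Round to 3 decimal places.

Multiply each prior by the likelihood of the observable:
  credential stuffing: 0.63 × 0.78 = 0.4914
  lateral movement: 0.37 × 0.23 = 0.0851
Marginal likelihood of the evidence = 0.5765.
P(credential stuffing | evidence) = 0.4914 / 0.5765 ≈ 0.852.

0.852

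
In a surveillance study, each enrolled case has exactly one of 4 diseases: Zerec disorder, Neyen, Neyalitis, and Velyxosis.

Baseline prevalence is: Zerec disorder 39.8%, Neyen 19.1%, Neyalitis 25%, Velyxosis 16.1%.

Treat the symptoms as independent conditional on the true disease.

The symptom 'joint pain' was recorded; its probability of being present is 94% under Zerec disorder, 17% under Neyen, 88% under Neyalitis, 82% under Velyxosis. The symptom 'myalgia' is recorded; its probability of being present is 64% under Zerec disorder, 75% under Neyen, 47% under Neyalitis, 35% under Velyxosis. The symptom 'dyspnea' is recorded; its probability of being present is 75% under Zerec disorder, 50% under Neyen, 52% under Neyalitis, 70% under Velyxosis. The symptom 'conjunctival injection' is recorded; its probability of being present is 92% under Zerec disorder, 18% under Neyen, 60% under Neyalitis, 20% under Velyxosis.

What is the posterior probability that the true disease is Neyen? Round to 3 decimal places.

0.011

By Bayes' rule with conditional independence, the unnormalized weight for each hypothesis is prior × ∏ likelihoods:
  Zerec disorder: 0.398 × 0.94 × 0.64 × 0.75 × 0.92 = 0.16521
  Neyen: 0.191 × 0.17 × 0.75 × 0.50 × 0.18 = 0.0021917
  Neyalitis: 0.250 × 0.88 × 0.47 × 0.52 × 0.60 = 0.032261
  Velyxosis: 0.161 × 0.82 × 0.35 × 0.70 × 0.20 = 0.006469
The unnormalized weights sum to 0.20613.
P(Neyen | evidence) = 0.0021917 / 0.20613 ≈ 0.011.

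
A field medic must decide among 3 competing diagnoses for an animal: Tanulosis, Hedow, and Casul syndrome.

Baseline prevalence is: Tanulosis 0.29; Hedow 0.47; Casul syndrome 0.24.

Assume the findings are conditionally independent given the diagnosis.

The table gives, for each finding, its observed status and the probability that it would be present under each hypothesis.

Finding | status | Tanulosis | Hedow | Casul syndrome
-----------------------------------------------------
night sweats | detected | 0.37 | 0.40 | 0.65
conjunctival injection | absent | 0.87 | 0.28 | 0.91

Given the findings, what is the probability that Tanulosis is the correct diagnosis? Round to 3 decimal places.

For each hypothesis, the unnormalized posterior weight is prior × product of the finding likelihoods (using 1 − P(present | H) for each absent finding):
  Tanulosis: 0.29 × 0.37 × (1 − 0.87) = 0.013949
  Hedow: 0.47 × 0.40 × (1 − 0.28) = 0.13536
  Casul syndrome: 0.24 × 0.65 × (1 − 0.91) = 0.01404
Marginal likelihood of the evidence = 0.16335.
P(Tanulosis | evidence) = 0.013949 / 0.16335 ≈ 0.085.

0.085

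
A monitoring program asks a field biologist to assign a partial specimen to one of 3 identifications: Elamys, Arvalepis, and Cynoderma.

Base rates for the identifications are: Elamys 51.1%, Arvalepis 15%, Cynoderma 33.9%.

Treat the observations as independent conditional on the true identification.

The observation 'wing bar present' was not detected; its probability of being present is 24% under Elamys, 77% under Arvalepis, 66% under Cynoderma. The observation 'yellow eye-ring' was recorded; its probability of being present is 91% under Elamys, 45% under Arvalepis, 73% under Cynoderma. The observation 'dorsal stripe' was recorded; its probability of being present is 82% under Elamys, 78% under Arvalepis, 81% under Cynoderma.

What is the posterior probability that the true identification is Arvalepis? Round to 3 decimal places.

0.033

For each hypothesis, the unnormalized posterior weight is prior × product of the observation likelihoods (using 1 − P(present | H) for each absent observation):
  Elamys: 0.511 × (1 − 0.24) × 0.91 × 0.82 = 0.28979
  Arvalepis: 0.150 × (1 − 0.77) × 0.45 × 0.78 = 0.012109
  Cynoderma: 0.339 × (1 − 0.66) × 0.73 × 0.81 = 0.068153
The unnormalized weights sum to 0.37006.
P(Arvalepis | evidence) = 0.012109 / 0.37006 ≈ 0.033.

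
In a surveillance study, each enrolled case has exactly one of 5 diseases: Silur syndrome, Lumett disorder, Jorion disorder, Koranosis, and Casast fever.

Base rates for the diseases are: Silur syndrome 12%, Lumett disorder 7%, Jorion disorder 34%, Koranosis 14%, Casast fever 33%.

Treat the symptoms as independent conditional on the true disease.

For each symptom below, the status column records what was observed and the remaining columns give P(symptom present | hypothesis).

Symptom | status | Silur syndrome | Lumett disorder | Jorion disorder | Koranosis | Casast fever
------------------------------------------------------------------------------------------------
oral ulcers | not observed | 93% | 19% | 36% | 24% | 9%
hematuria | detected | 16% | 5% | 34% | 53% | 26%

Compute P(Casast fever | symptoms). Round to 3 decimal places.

Multiply each prior by the joint likelihood of the symptom pattern (using 1 − P(present | H) for each absent symptom):
  Silur syndrome: 0.12 × (1 − 0.93) × 0.16 = 0.001344
  Lumett disorder: 0.07 × (1 − 0.19) × 0.05 = 0.002835
  Jorion disorder: 0.34 × (1 − 0.36) × 0.34 = 0.073984
  Koranosis: 0.14 × (1 − 0.24) × 0.53 = 0.056392
  Casast fever: 0.33 × (1 − 0.09) × 0.26 = 0.078078
Normalizing constant Z = 0.001344 + 0.002835 + 0.073984 + 0.056392 + 0.078078 = 0.21263.
P(Casast fever | evidence) = 0.078078 / 0.21263 ≈ 0.367.

0.367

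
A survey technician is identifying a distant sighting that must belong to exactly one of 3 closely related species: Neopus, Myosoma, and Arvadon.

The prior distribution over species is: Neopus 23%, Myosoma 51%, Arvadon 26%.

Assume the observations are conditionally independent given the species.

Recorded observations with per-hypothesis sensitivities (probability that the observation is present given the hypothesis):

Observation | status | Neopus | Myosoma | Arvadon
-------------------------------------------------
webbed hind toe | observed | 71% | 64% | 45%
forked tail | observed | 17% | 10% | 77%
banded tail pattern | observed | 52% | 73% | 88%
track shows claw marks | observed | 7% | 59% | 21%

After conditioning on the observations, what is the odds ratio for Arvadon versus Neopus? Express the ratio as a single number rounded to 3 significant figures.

Posterior odds equal prior odds times the likelihood ratio; only the two competing hypotheses matter.
  Arvadon: 0.26 × 0.45 × 0.77 × 0.88 × 0.21 = 0.016649
  Neopus: 0.23 × 0.71 × 0.17 × 0.52 × 0.07 = 0.0010105
Odds(Arvadon : Neopus) = 0.016649 / 0.0010105 ≈ 16.5.

16.5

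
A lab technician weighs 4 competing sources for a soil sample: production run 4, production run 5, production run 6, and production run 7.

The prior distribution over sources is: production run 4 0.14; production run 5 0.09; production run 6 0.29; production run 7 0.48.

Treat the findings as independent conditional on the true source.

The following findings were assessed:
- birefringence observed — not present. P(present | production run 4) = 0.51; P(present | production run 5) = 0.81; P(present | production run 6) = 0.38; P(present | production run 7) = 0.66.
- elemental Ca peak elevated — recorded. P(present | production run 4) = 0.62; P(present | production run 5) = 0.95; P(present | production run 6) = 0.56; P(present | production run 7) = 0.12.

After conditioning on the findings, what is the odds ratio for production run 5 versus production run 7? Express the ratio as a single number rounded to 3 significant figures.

0.830

Posterior odds equal prior odds times the likelihood ratio; only the two competing hypotheses matter (using 1 − P(present | H) for each absent finding).
  production run 5: 0.09 × (1 − 0.81) × 0.95 = 0.016245
  production run 7: 0.48 × (1 − 0.66) × 0.12 = 0.019584
Posterior odds = 0.016245 / 0.019584 ≈ 0.830.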